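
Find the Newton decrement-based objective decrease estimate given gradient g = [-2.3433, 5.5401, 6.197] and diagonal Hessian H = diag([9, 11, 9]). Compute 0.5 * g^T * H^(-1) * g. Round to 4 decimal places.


Step 1: H is diagonal, so H^(-1) * g = [-0.2604, 0.5036, 0.6886].
Step 2: g^T H^(-1) g = sum_i g_i^2 / H_ii
  = (-2.3433)^2/9 + (5.5401)^2/11 + (6.197)^2/9
  = 0.6101 + 2.7902 + 4.267 = 7.6673
Step 3: Objective decrease = 0.5 * g^T H^(-1) g = 3.8337


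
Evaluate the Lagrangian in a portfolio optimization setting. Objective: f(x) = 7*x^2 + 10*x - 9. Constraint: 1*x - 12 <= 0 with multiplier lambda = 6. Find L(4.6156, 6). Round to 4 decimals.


Step 1: Evaluate f(x).
f(4.6156) = 7*4.6156^2 + 10*4.6156 - 9 = 186.2823
Step 2: Evaluate g(x).
g(4.6156) = 1*4.6156 - 12 = -7.3844
Step 3: Compute Lagrangian.
L = 186.2823 + 6*-7.3844 = 141.9759


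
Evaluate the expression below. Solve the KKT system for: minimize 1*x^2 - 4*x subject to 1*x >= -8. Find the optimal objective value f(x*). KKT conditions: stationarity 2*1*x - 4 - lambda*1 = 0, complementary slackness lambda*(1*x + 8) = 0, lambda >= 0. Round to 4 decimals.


Step 1: Try lambda = 0 (constraint inactive).
Stationarity: 2*1*x - 4 = 0
x* = 4/(2*1) = 2.0
Check constraint: 1*2.0 = 2.0 >= -8 -- satisfied.
Step 2: Compute optimal value.
f(x*) = 1*2.0^2 - 4*2.0 = -4.0


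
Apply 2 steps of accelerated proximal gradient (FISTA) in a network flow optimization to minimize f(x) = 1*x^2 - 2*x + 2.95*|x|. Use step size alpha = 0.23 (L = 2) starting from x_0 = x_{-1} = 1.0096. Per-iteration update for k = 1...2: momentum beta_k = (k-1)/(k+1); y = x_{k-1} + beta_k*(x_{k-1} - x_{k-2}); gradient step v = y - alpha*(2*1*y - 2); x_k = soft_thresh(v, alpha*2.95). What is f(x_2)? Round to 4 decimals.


FISTA on f(x) = 1*x^2 - 2*x + 2.95*|x|
L = 2, alpha = 0.23
Iteration 1: beta = 0.0, y = 1.0096 + 0.0*(1.0096 - 1.0096) = 1.0096
  grad(y) = 0.0192, v = y - alpha*grad = 1.0052
  prox(v) = soft_thresh(1.0052, 0.6785) = 0.3267
Iteration 2: beta = 0.3333, y = 0.3267 + 0.3333*(0.3267 - 1.0096) = 0.099
  grad(y) = -1.8019, v = y - alpha*grad = 0.5135
  prox(v) = soft_thresh(0.5135, 0.6785) = 0.0
f(x_2) = 1*0.0^2 - 2*0.0 + 2.95*|0.0| = 0.0


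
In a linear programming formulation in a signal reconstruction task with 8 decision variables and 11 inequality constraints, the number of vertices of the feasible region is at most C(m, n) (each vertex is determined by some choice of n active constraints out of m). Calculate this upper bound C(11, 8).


Each vertex corresponds to some choice of n active constraints out of m, so the number of vertices is at most C(m, n) = m! / (n!(m-n)!).
m = 11, n = 8
Numerator: 11 * 10 * 9 * 8 * 7 * 6 * 5 * 4
Denominator: 8! = 40320
C(11, 8) = 165


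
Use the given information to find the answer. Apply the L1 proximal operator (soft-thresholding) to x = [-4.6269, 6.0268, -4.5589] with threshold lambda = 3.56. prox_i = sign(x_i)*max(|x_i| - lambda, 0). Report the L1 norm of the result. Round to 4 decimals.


Soft-thresholding with lambda = 3.56:
prox(-4.6269) = sign(-4.6269)*max(|-4.6269| - 3.56, 0) = -1.0669
prox(6.0268) = sign(6.0268)*max(|6.0268| - 3.56, 0) = 2.4668
prox(-4.5589) = sign(-4.5589)*max(|-4.5589| - 3.56, 0) = -0.9989
prox(x) = [-1.0669, 2.4668, -0.9989]
||prox(x)||_1 = 1.0669 + 2.4668 + 0.9989 = 4.5326


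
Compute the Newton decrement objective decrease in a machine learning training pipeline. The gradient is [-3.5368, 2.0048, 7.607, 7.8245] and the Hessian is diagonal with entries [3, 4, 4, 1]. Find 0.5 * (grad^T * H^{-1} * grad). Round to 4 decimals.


Step 1: H is diagonal, so H^(-1) * g = [-1.1789, 0.5012, 1.9018, 7.8245].
Step 2: g^T H^(-1) g = sum_i g_i^2 / H_ii
  = (-3.5368)^2/3 + (2.0048)^2/4 + (7.607)^2/4 + (7.8245)^2/1
  = 4.1697 + 1.0048 + 14.4666 + 61.2228 = 80.8639
Step 3: Objective decrease = 0.5 * g^T H^(-1) g = 40.4319


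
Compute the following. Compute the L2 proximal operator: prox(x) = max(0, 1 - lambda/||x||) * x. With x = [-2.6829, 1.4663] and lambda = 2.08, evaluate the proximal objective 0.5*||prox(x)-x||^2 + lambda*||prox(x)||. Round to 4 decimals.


Step 1: Compute ||x||.
||x|| = 3.0574
Step 2: Compute scaling factor.
scale = max(0, 1 - 2.08/3.0574) = 0.3197
Step 3: prox(x) = [-0.8577, 0.4688]
||prox(x)|| = 0.9774
Step 4: Proximal objective.
0.5*||prox-x||^2 = 2.1632
lambda*||prox|| = 2.033
Total = 4.1963


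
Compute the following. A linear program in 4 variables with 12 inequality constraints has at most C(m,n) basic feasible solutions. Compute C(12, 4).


Each vertex corresponds to some choice of n active constraints out of m, so the number of vertices is at most C(m, n) = m! / (n!(m-n)!).
m = 12, n = 4
Numerator: 12 * 11 * 10 * 9
Denominator: 4! = 24
C(12, 4) = 495


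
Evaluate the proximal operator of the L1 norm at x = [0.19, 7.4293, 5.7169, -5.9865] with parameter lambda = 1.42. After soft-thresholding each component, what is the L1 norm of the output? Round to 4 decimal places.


Soft-thresholding with lambda = 1.42:
prox(0.19) = sign(0.19)*max(|0.19| - 1.42, 0) = 0.0
prox(7.4293) = sign(7.4293)*max(|7.4293| - 1.42, 0) = 6.0093
prox(5.7169) = sign(5.7169)*max(|5.7169| - 1.42, 0) = 4.2969
prox(-5.9865) = sign(-5.9865)*max(|-5.9865| - 1.42, 0) = -4.5665
prox(x) = [0.0, 6.0093, 4.2969, -4.5665]
||prox(x)||_1 = 0.0 + 6.0093 + 4.2969 + 4.5665 = 14.8727


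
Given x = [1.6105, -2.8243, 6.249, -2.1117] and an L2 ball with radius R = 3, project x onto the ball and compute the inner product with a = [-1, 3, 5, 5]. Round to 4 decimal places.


Step 1: Compute ||x|| (intermediates to 6 decimals).
||x|| = sqrt(1.6105^2 + (-2.8243)^2 + 6.249^2 + (-2.1117)^2) = 7.353887
Step 2: Project.
Since ||x|| > R, scale = R/||x|| = 3/7.353887 = 0.407948, proj(x) = scale * x
proj(x) = [0.657, -1.152168, 2.549267, -0.861464]
Step 3: Dot product.
a^T * proj(x) = -1*0.657 + 3*(-1.152168) + 5*2.549267 + 5*(-0.861464) = 4.3255


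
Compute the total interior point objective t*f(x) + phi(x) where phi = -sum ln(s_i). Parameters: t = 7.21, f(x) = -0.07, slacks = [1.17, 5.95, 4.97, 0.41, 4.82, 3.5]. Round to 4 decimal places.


Step 1: Compute log-barrier.
ln values: [0.157, 1.7834, 1.6034, -0.8916, 1.5728, 1.2528]
phi = -(0.157 + 1.7834 + 1.6034 - 0.8916 + 1.5728 + 1.2528) = -5.4778
Step 2: Compute augmented objective.
t*f(x) = 7.21*-0.07 = -0.5047
Total = -0.5047 - 5.4778 = -5.9825


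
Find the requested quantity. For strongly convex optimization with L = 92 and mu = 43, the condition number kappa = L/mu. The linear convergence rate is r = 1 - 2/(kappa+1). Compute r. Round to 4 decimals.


Step 1: Compute the condition number.
kappa = L/mu = 92/43 = 2.1395
Step 2: Compute the convergence rate.
r = 1 - 2/(kappa + 1) = 1 - 2*mu/(L + mu) = (L - mu)/(L + mu) = 49/135 = 0.363


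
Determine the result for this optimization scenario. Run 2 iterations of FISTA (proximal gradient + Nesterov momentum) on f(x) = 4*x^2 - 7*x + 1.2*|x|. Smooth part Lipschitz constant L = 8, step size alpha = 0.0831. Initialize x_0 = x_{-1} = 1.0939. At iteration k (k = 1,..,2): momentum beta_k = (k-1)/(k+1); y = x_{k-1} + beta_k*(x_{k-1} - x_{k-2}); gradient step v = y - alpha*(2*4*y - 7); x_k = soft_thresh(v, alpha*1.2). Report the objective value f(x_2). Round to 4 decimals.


FISTA on f(x) = 4*x^2 - 7*x + 1.2*|x|
L = 8, alpha = 0.0831
Iteration 1: beta = 0.0, y = 1.0939 + 0.0*(1.0939 - 1.0939) = 1.0939
  grad(y) = 1.7512, v = y - alpha*grad = 0.9484
  prox(v) = soft_thresh(0.9484, 0.0997) = 0.8487
Iteration 2: beta = 0.3333, y = 0.8487 + 0.3333*(0.8487 - 1.0939) = 0.7669
  grad(y) = -0.8647, v = y - alpha*grad = 0.8388
  prox(v) = soft_thresh(0.8388, 0.0997) = 0.739
f(x_2) = 4*0.739^2 - 7*0.739 + 1.2*|0.739| = -2.1017


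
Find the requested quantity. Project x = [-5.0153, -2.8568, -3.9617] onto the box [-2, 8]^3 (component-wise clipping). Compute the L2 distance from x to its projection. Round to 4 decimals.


Project each component onto [-2, 8].
clip(-5.0153) = -2.0, clip(-2.8568) = -2.0, clip(-3.9617) = -2.0
Projection = [-2.0, -2.0, -2.0]
Squared diffs: [9.092, 0.7341, 3.8483]
Distance = sqrt(13.6744) = 3.6979


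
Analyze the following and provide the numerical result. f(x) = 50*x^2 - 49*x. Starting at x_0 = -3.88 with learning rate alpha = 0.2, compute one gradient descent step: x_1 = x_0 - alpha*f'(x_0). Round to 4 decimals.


We compute the gradient at x_0 and apply the update.
f'(x) = 100*x - 49
f'(-3.88) = 100*-3.88 - 49 = -437.0
x_1 = -3.88 - 0.2*-437.0 = 83.52


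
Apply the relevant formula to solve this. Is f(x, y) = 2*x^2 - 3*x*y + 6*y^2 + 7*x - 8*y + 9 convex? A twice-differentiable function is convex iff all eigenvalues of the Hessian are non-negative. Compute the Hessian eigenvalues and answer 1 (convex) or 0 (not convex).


The Hessian of f(x,y) = 2*x^2 - 3*x*y + 6*y^2 + 7*x - 8*y + 9 is:
H = [[4, -3], [-3, 12]]
Trace = 4 + 12 = 16
Determinant = 4*12 - (-3)^2 = 39
Discriminant = (16)^2 - 4*39 = 100.0
Eigenvalues: lambda_1 = 3.0, lambda_2 = 13.0
The function is convex.

1


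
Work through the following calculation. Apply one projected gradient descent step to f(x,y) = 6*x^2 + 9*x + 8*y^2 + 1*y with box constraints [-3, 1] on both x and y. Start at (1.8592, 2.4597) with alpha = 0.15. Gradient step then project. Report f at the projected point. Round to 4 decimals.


Step 1: Compute gradient at (1.8592, 2.4597).
grad_x = 2*6*1.8592 + 9 = 31.3104
grad_y = 2*8*2.4597 + 1 = 40.3552
Step 2: Gradient step.
x_raw = 1.8592 - 0.15*31.3104 = -2.8374
y_raw = 2.4597 - 0.15*40.3552 = -3.5936
Step 3: Project onto [-3, 1].
x_proj = clip(-2.8374) = -2.8374
y_proj = clip(-3.5936) = -3.0
Step 4: Evaluate f.
f(-2.8374, -3.0) = 91.7674


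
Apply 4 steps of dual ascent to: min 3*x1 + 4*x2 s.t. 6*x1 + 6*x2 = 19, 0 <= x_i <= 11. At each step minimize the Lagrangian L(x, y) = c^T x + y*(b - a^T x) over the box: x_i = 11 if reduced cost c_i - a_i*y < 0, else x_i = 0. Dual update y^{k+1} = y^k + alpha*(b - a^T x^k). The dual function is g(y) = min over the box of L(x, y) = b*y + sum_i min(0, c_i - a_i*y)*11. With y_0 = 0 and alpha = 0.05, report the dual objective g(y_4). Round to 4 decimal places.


Dual ascent for LP: min 3*x1 + 4*x2, 6*x1 + 6*x2 = 19, 0 <= x_i <= 11
Step 1: y^k = 0.0, reduced costs: (3.0, 4.0)
  x^k = (0.0, 0.0), subgradient = b - a^T x = 19.0
  y^{k+1} = 0.0 + 0.05*19.0 = 0.95
Step 2: y^k = 0.95, reduced costs: (-2.7, -1.7)
  x^k = (11.0, 11.0), subgradient = b - a^T x = -113.0
  y^{k+1} = 0.95 + 0.05*-113.0 = -4.7
Step 3: y^k = -4.7, reduced costs: (31.2, 32.2)
  x^k = (0.0, 0.0), subgradient = b - a^T x = 19.0
  y^{k+1} = -4.7 + 0.05*19.0 = -3.75
Step 4: y^k = -3.75, reduced costs: (25.5, 26.5)
  x^k = (0.0, 0.0), subgradient = b - a^T x = 19.0
  y^{k+1} = -3.75 + 0.05*19.0 = -2.8
Dual objective at y_4 = -2.8: reduced costs (19.8, 20.8), box minimizer x = (0.0, 0.0)
g(y_4) = b*y + (c1 - a1*y)*x1 + (c2 - a2*y)*x2 = 19*(-2.8) + 19.8*0.0 + 20.8*0.0 = -53.2 + 0.0 + 0.0 = -53.2


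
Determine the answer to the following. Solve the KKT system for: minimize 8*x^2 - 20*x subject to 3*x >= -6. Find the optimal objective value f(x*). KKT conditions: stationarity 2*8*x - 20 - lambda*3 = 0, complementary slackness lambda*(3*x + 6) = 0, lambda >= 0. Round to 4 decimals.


Step 1: Try lambda = 0 (constraint inactive).
Stationarity: 2*8*x - 20 = 0
x* = 20/(2*8) = 1.25
Check constraint: 3*1.25 = 3.75 >= -6 -- satisfied.
Step 2: Compute optimal value.
f(x*) = 8*1.25^2 - 20*1.25 = -12.5


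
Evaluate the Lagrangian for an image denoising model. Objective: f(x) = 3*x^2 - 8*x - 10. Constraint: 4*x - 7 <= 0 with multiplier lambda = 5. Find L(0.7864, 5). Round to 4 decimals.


Step 1: Evaluate f(x).
f(0.7864) = 3*0.7864^2 - 8*0.7864 - 10 = -14.4359
Step 2: Evaluate g(x).
g(0.7864) = 4*0.7864 - 7 = -3.8544
Step 3: Compute Lagrangian.
L = -14.4359 + 5*-3.8544 = -33.7079


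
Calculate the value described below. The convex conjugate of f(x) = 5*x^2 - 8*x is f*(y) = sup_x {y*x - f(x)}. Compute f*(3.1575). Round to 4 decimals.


f*(y) = sup_x {y*x - a*x^2 - b*x} = sup_x {(y-b)*x - a*x^2}
FOC: (y - b) - 2a*x = 0 => x* = (y - b)/(2a)
x* = (3.1575 + 8)/(2*5) = 1.1158
f*(3.1575) = (y-b)^2/(4a) = (3.1575 + 8)^2/(4*5)
= 124.4898/20 = 6.2245


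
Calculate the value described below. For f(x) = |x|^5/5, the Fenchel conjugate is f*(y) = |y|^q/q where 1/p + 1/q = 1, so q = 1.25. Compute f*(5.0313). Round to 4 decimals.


The conjugate exponent q satisfies 1/p + 1/q = 1.
p = 5, so q = 5/(5 - 1) = 1.25
|y|^q = 5.0313^1.25 = 7.5353
f*(5.0313) = 7.5353 / 1.25 = 6.0282


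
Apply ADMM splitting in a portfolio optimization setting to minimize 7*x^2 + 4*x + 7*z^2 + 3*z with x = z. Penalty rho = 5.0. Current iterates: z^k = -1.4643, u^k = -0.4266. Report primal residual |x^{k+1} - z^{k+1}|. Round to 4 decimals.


ADMM iteration with rho = 5.0, z^k = -1.4643, u^k = -0.4266
Step 1: x-update.
Minimize 7*x^2 + 4*x + (5.0/2)*(x + 1.4643 - 0.4266)^2
FOC: (2*7 + 5.0)*x = -4 + 5.0*(-1.4643 + 0.4266)
x^{k+1} = -0.4836
Step 2: z-update.
Minimize 7*z^2 + 3*z + (5.0/2)*(-0.4836 - z - 0.4266)^2
FOC: (2*7 + 5.0)*z = -3 + 5.0*(-0.4836 - 0.4266)
z^{k+1} = -0.3974
Step 3: u-update.
u^{k+1} = -0.4266 - 0.4836 + 0.3974 = -0.5128
Step 4: Primal residual = |-0.4836 + 0.3974| = 0.0862


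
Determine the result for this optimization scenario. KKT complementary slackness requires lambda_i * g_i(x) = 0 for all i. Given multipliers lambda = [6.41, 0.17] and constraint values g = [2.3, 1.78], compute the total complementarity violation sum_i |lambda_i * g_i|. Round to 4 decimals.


KKT complementary slackness check:
lambda_1 * g_1 = 6.41 * 2.3 = 14.743
lambda_2 * g_2 = 0.17 * 1.78 = 0.3026
Total violation = 14.743 + 0.3026 = 15.0456


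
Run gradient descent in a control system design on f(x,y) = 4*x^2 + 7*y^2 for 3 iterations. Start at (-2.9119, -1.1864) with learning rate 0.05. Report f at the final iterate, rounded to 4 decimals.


Gradient descent on f(x,y) = 4*x^2 + 7*y^2.
Starting point: (-2.9119, -1.1864), alpha = 0.05
Step 1: grad_x = 2*4*-2.9119 = -23.2952, grad_y = 2*7*-1.1864 = -16.6096
  x_1 = -2.9119 - 0.05*-23.2952 = -1.7471
  y_1 = -1.1864 - 0.05*-16.6096 = -0.3559
Step 2: grad_x = 2*4*-1.7471 = -13.9771, grad_y = 2*7*-0.3559 = -4.9829
  x_2 = -1.7471 - 0.05*-13.9771 = -1.0483
  y_2 = -0.3559 - 0.05*-4.9829 = -0.1068
Step 3: grad_x = 2*4*-1.0483 = -8.3863, grad_y = 2*7*-0.1068 = -1.4949
  x_3 = -1.0483 - 0.05*-8.3863 = -0.629
  y_3 = -0.1068 - 0.05*-1.4949 = -0.032
f(-0.629, -0.032) = 4*(-0.629)^2 + 7*(-0.032)^2 = 1.5896


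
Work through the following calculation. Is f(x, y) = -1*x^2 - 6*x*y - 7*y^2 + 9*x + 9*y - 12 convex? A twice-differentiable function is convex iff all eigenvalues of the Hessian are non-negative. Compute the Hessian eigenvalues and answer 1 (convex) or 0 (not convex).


The Hessian of f(x,y) = -1*x^2 - 6*x*y - 7*y^2 + 9*x + 9*y - 12 is:
H = [[-2, -6], [-6, -14]]
Trace = -2 - 14 = -16
Determinant = -2*-14 - (-6)^2 = -8
Discriminant = (-16)^2 - 4*-8 = 288.0
Eigenvalues: lambda_1 = -16.4853, lambda_2 = 0.4853
The function is not convex.

0


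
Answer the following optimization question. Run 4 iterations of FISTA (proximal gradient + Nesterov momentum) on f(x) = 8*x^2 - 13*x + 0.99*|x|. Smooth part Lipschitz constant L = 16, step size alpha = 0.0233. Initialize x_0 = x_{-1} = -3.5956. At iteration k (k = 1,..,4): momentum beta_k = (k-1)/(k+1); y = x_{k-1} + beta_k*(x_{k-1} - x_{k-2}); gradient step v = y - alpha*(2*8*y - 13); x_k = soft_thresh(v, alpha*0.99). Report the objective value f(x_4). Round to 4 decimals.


FISTA on f(x) = 8*x^2 - 13*x + 0.99*|x|
L = 16, alpha = 0.0233
Iteration 1: beta = 0.0, y = -3.5956 + 0.0*(-3.5956 + 3.5956) = -3.5956
  grad(y) = -70.5296, v = y - alpha*grad = -1.9523
  prox(v) = soft_thresh(-1.9523, 0.0231) = -1.9292
Iteration 2: beta = 0.3333, y = -1.9292 + 0.3333*(-1.9292 + 3.5956) = -1.3737
  grad(y) = -34.9796, v = y - alpha*grad = -0.5587
  prox(v) = soft_thresh(-0.5587, 0.0231) = -0.5356
Iteration 3: beta = 0.5, y = -0.5356 + 0.5*(-0.5356 + 1.9292) = 0.1611
  grad(y) = -10.4216, v = y - alpha*grad = 0.404
  prox(v) = soft_thresh(0.404, 0.0231) = 0.3809
Iteration 4: beta = 0.6, y = 0.3809 + 0.6*(0.3809 + 0.5356) = 0.9308
  grad(y) = 1.8932, v = y - alpha*grad = 0.8867
  prox(v) = soft_thresh(0.8867, 0.0231) = 0.8636
f(x_4) = 8*0.8636^2 - 13*0.8636 + 0.99*|0.8636| = -4.4053


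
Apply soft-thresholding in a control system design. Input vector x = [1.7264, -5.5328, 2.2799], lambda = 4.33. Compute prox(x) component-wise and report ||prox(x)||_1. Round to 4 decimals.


Soft-thresholding with lambda = 4.33:
prox(1.7264) = sign(1.7264)*max(|1.7264| - 4.33, 0) = 0.0
prox(-5.5328) = sign(-5.5328)*max(|-5.5328| - 4.33, 0) = -1.2028
prox(2.2799) = sign(2.2799)*max(|2.2799| - 4.33, 0) = 0.0
prox(x) = [0.0, -1.2028, 0.0]
||prox(x)||_1 = 0.0 + 1.2028 + 0.0 = 1.2028


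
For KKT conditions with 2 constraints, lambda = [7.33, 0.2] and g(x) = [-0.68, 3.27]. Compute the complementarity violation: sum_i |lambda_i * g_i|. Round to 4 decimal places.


KKT complementary slackness check:
lambda_1 * g_1 = 7.33 * -0.68 = -4.9844
lambda_2 * g_2 = 0.2 * 3.27 = 0.654
Total violation = 4.9844 + 0.654 = 5.6384


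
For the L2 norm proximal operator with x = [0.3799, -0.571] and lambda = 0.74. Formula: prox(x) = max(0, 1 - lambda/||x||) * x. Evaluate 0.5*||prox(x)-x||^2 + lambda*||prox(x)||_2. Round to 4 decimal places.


Step 1: Compute ||x||.
||x|| = 0.6858
Step 2: Compute scaling factor.
scale = max(0, 1 - 0.74/0.6858) = 0.0
Step 3: prox(x) = [0.0, -0.0]
||prox(x)|| = 0.0
Step 4: Proximal objective.
0.5*||prox-x||^2 = 0.2352
lambda*||prox|| = 0.0
Total = 0.2352


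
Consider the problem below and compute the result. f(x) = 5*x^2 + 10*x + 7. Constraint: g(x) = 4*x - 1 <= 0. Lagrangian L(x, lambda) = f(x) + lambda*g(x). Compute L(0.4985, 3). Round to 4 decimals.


Step 1: Evaluate f(x).
f(0.4985) = 5*0.4985^2 + 10*0.4985 + 7 = 13.2275
Step 2: Evaluate g(x).
g(0.4985) = 4*0.4985 - 1 = 0.994
Step 3: Compute Lagrangian.
L = 13.2275 + 3*0.994 = 16.2095


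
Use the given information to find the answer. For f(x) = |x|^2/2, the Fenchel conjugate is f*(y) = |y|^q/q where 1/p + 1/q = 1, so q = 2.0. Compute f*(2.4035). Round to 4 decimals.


The conjugate exponent q satisfies 1/p + 1/q = 1.
p = 2, so q = 2/(2 - 1) = 2.0
|y|^q = 2.4035^2.0 = 5.7768
f*(2.4035) = 5.7768 / 2.0 = 2.8884


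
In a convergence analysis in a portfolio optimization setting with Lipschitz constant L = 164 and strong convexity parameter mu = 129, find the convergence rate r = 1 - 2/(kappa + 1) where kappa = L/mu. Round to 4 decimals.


Step 1: Compute the condition number.
kappa = L/mu = 164/129 = 1.2713
Step 2: Compute the convergence rate.
r = 1 - 2/(kappa + 1) = 1 - 2*mu/(L + mu) = (L - mu)/(L + mu) = 35/293 = 0.1195


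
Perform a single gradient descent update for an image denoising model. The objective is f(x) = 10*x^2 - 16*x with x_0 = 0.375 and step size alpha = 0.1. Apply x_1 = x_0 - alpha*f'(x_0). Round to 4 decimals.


We compute the gradient at x_0 and apply the update.
f'(x) = 20*x - 16
f'(0.375) = 20*0.375 - 16 = -8.5
x_1 = 0.375 - 0.1*-8.5 = 1.225


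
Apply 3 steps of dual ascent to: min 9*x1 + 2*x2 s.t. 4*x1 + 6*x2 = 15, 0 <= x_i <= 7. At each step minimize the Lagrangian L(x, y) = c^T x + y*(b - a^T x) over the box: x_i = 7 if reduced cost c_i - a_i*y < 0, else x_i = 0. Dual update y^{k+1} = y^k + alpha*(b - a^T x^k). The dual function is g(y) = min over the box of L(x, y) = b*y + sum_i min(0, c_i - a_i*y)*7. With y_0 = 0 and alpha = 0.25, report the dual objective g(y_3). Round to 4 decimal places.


Dual ascent for LP: min 9*x1 + 2*x2, 4*x1 + 6*x2 = 15, 0 <= x_i <= 7
Step 1: y^k = 0.0, reduced costs: (9.0, 2.0)
  x^k = (0.0, 0.0), subgradient = b - a^T x = 15.0
  y^{k+1} = 0.0 + 0.25*15.0 = 3.75
Step 2: y^k = 3.75, reduced costs: (-6.0, -20.5)
  x^k = (7.0, 7.0), subgradient = b - a^T x = -55.0
  y^{k+1} = 3.75 + 0.25*-55.0 = -10.0
Step 3: y^k = -10.0, reduced costs: (49.0, 62.0)
  x^k = (0.0, 0.0), subgradient = b - a^T x = 15.0
  y^{k+1} = -10.0 + 0.25*15.0 = -6.25
Dual objective at y_3 = -6.25: reduced costs (34.0, 39.5), box minimizer x = (0.0, 0.0)
g(y_3) = b*y + (c1 - a1*y)*x1 + (c2 - a2*y)*x2 = 15*(-6.25) + 34.0*0.0 + 39.5*0.0 = -93.75 + 0.0 + 0.0 = -93.75


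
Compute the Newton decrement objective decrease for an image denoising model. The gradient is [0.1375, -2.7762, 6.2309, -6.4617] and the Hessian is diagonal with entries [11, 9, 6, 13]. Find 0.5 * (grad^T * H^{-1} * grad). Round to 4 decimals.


Step 1: H is diagonal, so H^(-1) * g = [0.0125, -0.3085, 1.0385, -0.4971].
Step 2: g^T H^(-1) g = sum_i g_i^2 / H_ii
  = (0.1375)^2/11 + (-2.7762)^2/9 + (6.2309)^2/6 + (-6.4617)^2/13
  = 0.0017 + 0.8564 + 6.4707 + 3.2118 = 10.5406
Step 3: Objective decrease = 0.5 * g^T H^(-1) g = 5.2703


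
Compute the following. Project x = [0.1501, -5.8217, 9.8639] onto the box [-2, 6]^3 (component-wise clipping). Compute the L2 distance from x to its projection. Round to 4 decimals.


Project each component onto [-2, 6].
clip(0.1501) = 0.1501, clip(-5.8217) = -2.0, clip(9.8639) = 6.0
Projection = [0.1501, -2.0, 6.0]
Squared diffs: [0.0, 14.6054, 14.9297]
Distance = sqrt(29.5351) = 5.4346


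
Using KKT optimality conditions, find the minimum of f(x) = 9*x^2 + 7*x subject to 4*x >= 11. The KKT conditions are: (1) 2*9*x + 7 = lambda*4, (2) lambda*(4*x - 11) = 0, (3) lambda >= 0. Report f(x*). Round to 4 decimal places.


Step 1: Try lambda = 0 (constraint inactive).
x_unc = -7/(2*9) = -0.3889
Check: 4*-0.3889 = -1.5556 < 11 -- violated!
Step 2: Constraint must be active: 4*x = 11
x* = 11/4 = 2.75
lambda = (2*9*2.75 + 7)/4 = 14.125
Step 3: Compute optimal value.
f(x*) = 9*2.75^2 + 7*2.75 = 87.3125


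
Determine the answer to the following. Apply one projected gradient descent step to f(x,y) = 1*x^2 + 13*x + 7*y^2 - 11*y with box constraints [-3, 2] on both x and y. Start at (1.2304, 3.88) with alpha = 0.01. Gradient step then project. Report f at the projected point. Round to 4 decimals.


Step 1: Compute gradient at (1.2304, 3.88).
grad_x = 2*1*1.2304 + 13 = 15.4608
grad_y = 2*7*3.88 - 11 = 43.32
Step 2: Gradient step.
x_raw = 1.2304 - 0.01*15.4608 = 1.0758
y_raw = 3.88 - 0.01*43.32 = 3.4468
Step 3: Project onto [-3, 2].
x_proj = clip(1.0758) = 1.0758
y_proj = clip(3.4468) = 2.0
Step 4: Evaluate f.
f(1.0758, 2.0) = 21.1426


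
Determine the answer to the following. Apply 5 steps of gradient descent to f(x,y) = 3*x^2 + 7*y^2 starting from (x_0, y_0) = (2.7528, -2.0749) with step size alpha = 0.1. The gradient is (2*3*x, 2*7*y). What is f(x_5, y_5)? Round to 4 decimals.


Gradient descent on f(x,y) = 3*x^2 + 7*y^2.
Starting point: (2.7528, -2.0749), alpha = 0.1
Step 1: grad_x = 2*3*2.7528 = 16.5168, grad_y = 2*7*-2.0749 = -29.0486
  x_1 = 2.7528 - 0.1*16.5168 = 1.1011
  y_1 = -2.0749 - 0.1*-29.0486 = 0.83
Step 2: grad_x = 2*3*1.1011 = 6.6067, grad_y = 2*7*0.83 = 11.6194
  x_2 = 1.1011 - 0.1*6.6067 = 0.4404
  y_2 = 0.83 - 0.1*11.6194 = -0.332
Step 3: grad_x = 2*3*0.4404 = 2.6427, grad_y = 2*7*-0.332 = -4.6478
  x_3 = 0.4404 - 0.1*2.6427 = 0.1762
  y_3 = -0.332 - 0.1*-4.6478 = 0.1328
Step 4: grad_x = 2*3*0.1762 = 1.0571, grad_y = 2*7*0.1328 = 1.8591
  x_4 = 0.1762 - 0.1*1.0571 = 0.0705
  y_4 = 0.1328 - 0.1*1.8591 = -0.0531
Step 5: grad_x = 2*3*0.0705 = 0.4228, grad_y = 2*7*-0.0531 = -0.7436
  x_5 = 0.0705 - 0.1*0.4228 = 0.0282
  y_5 = -0.0531 - 0.1*-0.7436 = 0.0212
f(0.0282, 0.0212) = 3*0.0282^2 + 7*0.0212^2 = 0.0055


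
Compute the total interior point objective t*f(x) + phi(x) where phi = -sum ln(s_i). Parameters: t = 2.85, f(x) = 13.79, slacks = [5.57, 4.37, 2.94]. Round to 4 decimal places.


Step 1: Compute log-barrier.
ln values: [1.7174, 1.4748, 1.0784]
phi = -(1.7174 + 1.4748 + 1.0784) = -4.2706
Step 2: Compute augmented objective.
t*f(x) = 2.85*13.79 = 39.3015
Total = 39.3015 - 4.2706 = 35.0309


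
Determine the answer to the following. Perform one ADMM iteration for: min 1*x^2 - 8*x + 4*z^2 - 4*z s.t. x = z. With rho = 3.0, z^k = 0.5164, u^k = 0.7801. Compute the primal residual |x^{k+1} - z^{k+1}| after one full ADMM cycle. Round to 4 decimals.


ADMM iteration with rho = 3.0, z^k = 0.5164, u^k = 0.7801
Step 1: x-update.
Minimize 1*x^2 - 8*x + (3.0/2)*(x - 0.5164 + 0.7801)^2
FOC: (2*1 + 3.0)*x = 8 + 3.0*(0.5164 - 0.7801)
x^{k+1} = 1.4418
Step 2: z-update.
Minimize 4*z^2 - 4*z + (3.0/2)*(1.4418 - z + 0.7801)^2
FOC: (2*4 + 3.0)*z = 4 + 3.0*(1.4418 + 0.7801)
z^{k+1} = 0.9696
Step 3: u-update.
u^{k+1} = 0.7801 + 1.4418 - 0.9696 = 1.2523
Step 4: Primal residual = |1.4418 - 0.9696| = 0.4722


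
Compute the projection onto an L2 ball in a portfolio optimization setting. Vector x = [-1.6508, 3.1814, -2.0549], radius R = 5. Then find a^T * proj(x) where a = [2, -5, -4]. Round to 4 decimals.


Step 1: Compute ||x|| (intermediates to 6 decimals).
||x|| = sqrt((-1.6508)^2 + 3.1814^2 + (-2.0549)^2) = 4.131472
Step 2: Project.
Since ||x|| <= R, proj = x (no scaling needed).
proj(x) = [-1.6508, 3.1814, -2.0549]
Step 3: Dot product.
a^T * proj(x) = 2*(-1.6508) - 5*3.1814 - 4*(-2.0549) = -10.989


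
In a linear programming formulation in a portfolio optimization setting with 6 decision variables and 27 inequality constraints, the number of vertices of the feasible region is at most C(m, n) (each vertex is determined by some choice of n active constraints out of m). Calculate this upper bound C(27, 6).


Each vertex corresponds to some choice of n active constraints out of m, so the number of vertices is at most C(m, n) = m! / (n!(m-n)!).
m = 27, n = 6
Numerator: 27 * 26 * 25 * 24 * 23 * 22
Denominator: 6! = 720
C(27, 6) = 296010


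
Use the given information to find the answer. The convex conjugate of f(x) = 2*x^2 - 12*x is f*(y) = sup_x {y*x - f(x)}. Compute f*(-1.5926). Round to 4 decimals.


f*(y) = sup_x {y*x - a*x^2 - b*x} = sup_x {(y-b)*x - a*x^2}
FOC: (y - b) - 2a*x = 0 => x* = (y - b)/(2a)
x* = (-1.5926 + 12)/(2*2) = 2.6019
f*(-1.5926) = (y-b)^2/(4a) = (-1.5926 + 12)^2/(4*2)
= 108.314/8 = 13.5392


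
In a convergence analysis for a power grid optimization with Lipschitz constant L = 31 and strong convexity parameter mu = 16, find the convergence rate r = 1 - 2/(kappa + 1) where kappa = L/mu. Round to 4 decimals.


Step 1: Compute the condition number.
kappa = L/mu = 31/16 = 1.9375
Step 2: Compute the convergence rate.
r = 1 - 2/(kappa + 1) = 1 - 2*mu/(L + mu) = (L - mu)/(L + mu) = 15/47 = 0.3191


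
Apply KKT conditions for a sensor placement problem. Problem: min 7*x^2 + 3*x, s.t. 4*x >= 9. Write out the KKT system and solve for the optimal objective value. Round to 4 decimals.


Step 1: Try lambda = 0 (constraint inactive).
x_unc = -3/(2*7) = -0.2143
Check: 4*-0.2143 = -0.8572 < 9 -- violated!
Step 2: Constraint must be active: 4*x = 9
x* = 9/4 = 2.25
lambda = (2*7*2.25 + 3)/4 = 8.625
Step 3: Compute optimal value.
f(x*) = 7*2.25^2 + 3*2.25 = 42.1875


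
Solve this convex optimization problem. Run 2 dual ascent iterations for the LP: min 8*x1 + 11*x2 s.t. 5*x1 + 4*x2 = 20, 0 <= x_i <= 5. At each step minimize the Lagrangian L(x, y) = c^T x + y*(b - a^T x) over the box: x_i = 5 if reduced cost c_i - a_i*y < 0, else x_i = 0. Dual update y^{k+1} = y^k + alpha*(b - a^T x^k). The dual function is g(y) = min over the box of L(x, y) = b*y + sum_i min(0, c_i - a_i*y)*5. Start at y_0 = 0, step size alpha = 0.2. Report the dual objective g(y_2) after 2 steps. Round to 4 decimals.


Dual ascent for LP: min 8*x1 + 11*x2, 5*x1 + 4*x2 = 20, 0 <= x_i <= 5
Step 1: y^k = 0.0, reduced costs: (8.0, 11.0)
  x^k = (0.0, 0.0), subgradient = b - a^T x = 20.0
  y^{k+1} = 0.0 + 0.2*20.0 = 4.0
Step 2: y^k = 4.0, reduced costs: (-12.0, -5.0)
  x^k = (5.0, 5.0), subgradient = b - a^T x = -25.0
  y^{k+1} = 4.0 + 0.2*-25.0 = -1.0
Dual objective at y_2 = -1.0: reduced costs (13.0, 15.0), box minimizer x = (0.0, 0.0)
g(y_2) = b*y + (c1 - a1*y)*x1 + (c2 - a2*y)*x2 = 20*(-1.0) + 13.0*0.0 + 15.0*0.0 = -20.0 + 0.0 + 0.0 = -20.0


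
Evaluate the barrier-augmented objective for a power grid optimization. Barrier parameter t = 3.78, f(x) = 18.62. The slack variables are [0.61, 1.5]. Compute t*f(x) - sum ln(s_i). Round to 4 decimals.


Step 1: Compute log-barrier.
ln values: [-0.4943, 0.4055]
phi = -(-0.4943 + 0.4055) = 0.0888
Step 2: Compute augmented objective.
t*f(x) = 3.78*18.62 = 70.3836
Total = 70.3836 + 0.0888 = 70.4724


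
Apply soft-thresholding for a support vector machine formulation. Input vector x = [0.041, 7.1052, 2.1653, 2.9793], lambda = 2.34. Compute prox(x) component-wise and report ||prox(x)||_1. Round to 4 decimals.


Soft-thresholding with lambda = 2.34:
prox(0.041) = sign(0.041)*max(|0.041| - 2.34, 0) = 0.0
prox(7.1052) = sign(7.1052)*max(|7.1052| - 2.34, 0) = 4.7652
prox(2.1653) = sign(2.1653)*max(|2.1653| - 2.34, 0) = 0.0
prox(2.9793) = sign(2.9793)*max(|2.9793| - 2.34, 0) = 0.6393
prox(x) = [0.0, 4.7652, 0.0, 0.6393]
||prox(x)||_1 = 0.0 + 4.7652 + 0.0 + 0.6393 = 5.4045


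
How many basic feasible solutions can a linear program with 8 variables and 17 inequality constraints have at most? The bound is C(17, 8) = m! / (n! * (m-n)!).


Each vertex corresponds to some choice of n active constraints out of m, so the number of vertices is at most C(m, n) = m! / (n!(m-n)!).
m = 17, n = 8
Numerator: 17 * 16 * 15 * 14 * 13 * 12 * 11 * 10
Denominator: 8! = 40320
C(17, 8) = 24310


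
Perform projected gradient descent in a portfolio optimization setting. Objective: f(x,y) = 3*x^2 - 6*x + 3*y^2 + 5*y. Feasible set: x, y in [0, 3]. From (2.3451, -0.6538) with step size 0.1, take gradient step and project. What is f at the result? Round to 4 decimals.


Step 1: Compute gradient at (2.3451, -0.6538).
grad_x = 2*3*2.3451 - 6 = 8.0706
grad_y = 2*3*-0.6538 + 5 = 1.0772
Step 2: Gradient step.
x_raw = 2.3451 - 0.1*8.0706 = 1.538
y_raw = -0.6538 - 0.1*1.0772 = -0.7615
Step 3: Project onto [0, 3].
x_proj = clip(1.538) = 1.538
y_proj = clip(-0.7615) = 0.0
Step 4: Evaluate f.
f(1.538, 0.0) = -2.1315


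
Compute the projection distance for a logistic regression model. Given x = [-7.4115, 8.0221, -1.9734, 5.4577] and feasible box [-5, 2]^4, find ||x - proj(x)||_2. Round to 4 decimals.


Project each component onto [-5, 2].
clip(-7.4115) = -5.0, clip(8.0221) = 2.0, clip(-1.9734) = -1.9734, clip(5.4577) = 2.0
Projection = [-5.0, 2.0, -1.9734, 2.0]
Squared diffs: [5.8153, 36.2657, 0.0, 11.9557]
Distance = sqrt(54.0367) = 7.351


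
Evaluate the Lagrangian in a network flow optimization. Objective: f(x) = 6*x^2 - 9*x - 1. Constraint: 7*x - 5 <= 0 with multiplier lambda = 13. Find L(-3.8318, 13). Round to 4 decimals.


Step 1: Evaluate f(x).
f(-3.8318) = 6*(-3.8318)^2 - 9*(-3.8318) - 1 = 121.5823
Step 2: Evaluate g(x).
g(-3.8318) = 7*-3.8318 - 5 = -31.8226
Step 3: Compute Lagrangian.
L = 121.5823 + 13*-31.8226 = -292.1115


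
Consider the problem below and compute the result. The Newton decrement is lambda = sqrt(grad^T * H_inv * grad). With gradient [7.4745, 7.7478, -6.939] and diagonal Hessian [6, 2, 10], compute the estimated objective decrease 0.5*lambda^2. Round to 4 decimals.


Step 1: H is diagonal, so H^(-1) * g = [1.2458, 3.8739, -0.6939].
Step 2: g^T H^(-1) g = sum_i g_i^2 / H_ii
  = (7.4745)^2/6 + (7.7478)^2/2 + (-6.939)^2/10
  = 9.3114 + 30.0142 + 4.815 = 44.1405
Step 3: Objective decrease = 0.5 * g^T H^(-1) g = 22.0703


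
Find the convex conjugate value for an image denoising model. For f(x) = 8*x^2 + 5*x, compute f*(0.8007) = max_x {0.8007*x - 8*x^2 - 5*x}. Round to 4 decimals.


f*(y) = sup_x {y*x - a*x^2 - b*x} = sup_x {(y-b)*x - a*x^2}
FOC: (y - b) - 2a*x = 0 => x* = (y - b)/(2a)
x* = (0.8007 - 5)/(2*8) = -0.2625
f*(0.8007) = (y-b)^2/(4a) = (0.8007 - 5)^2/(4*8)
= 17.6341/32 = 0.5511


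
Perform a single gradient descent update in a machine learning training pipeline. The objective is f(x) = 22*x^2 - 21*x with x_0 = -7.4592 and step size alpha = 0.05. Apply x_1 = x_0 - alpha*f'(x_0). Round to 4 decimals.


We compute the gradient at x_0 and apply the update.
f'(x) = 44*x - 21
f'(-7.4592) = 44*-7.4592 - 21 = -349.2048
x_1 = -7.4592 - 0.05*-349.2048 = 10.001


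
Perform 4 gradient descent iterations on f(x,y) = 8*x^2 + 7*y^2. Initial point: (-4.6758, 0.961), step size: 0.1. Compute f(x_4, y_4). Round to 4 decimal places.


Gradient descent on f(x,y) = 8*x^2 + 7*y^2.
Starting point: (-4.6758, 0.961), alpha = 0.1
Step 1: grad_x = 2*8*-4.6758 = -74.8128, grad_y = 2*7*0.961 = 13.454
  x_1 = -4.6758 - 0.1*-74.8128 = 2.8055
  y_1 = 0.961 - 0.1*13.454 = -0.3844
Step 2: grad_x = 2*8*2.8055 = 44.8877, grad_y = 2*7*-0.3844 = -5.3816
  x_2 = 2.8055 - 0.1*44.8877 = -1.6833
  y_2 = -0.3844 - 0.1*-5.3816 = 0.1538
Step 3: grad_x = 2*8*-1.6833 = -26.9326, grad_y = 2*7*0.1538 = 2.1526
  x_3 = -1.6833 - 0.1*-26.9326 = 1.01
  y_3 = 0.1538 - 0.1*2.1526 = -0.0615
Step 4: grad_x = 2*8*1.01 = 16.1596, grad_y = 2*7*-0.0615 = -0.8611
  x_4 = 1.01 - 0.1*16.1596 = -0.606
  y_4 = -0.0615 - 0.1*-0.8611 = 0.0246
f(-0.606, 0.0246) = 8*(-0.606)^2 + 7*0.0246^2 = 2.942


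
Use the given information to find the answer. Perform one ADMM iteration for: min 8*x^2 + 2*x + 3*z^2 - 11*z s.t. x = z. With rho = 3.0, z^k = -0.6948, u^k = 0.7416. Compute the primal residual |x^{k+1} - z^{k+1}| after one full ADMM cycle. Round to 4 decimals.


ADMM iteration with rho = 3.0, z^k = -0.6948, u^k = 0.7416
Step 1: x-update.
Minimize 8*x^2 + 2*x + (3.0/2)*(x + 0.6948 + 0.7416)^2
FOC: (2*8 + 3.0)*x = -2 + 3.0*(-0.6948 - 0.7416)
x^{k+1} = -0.3321
Step 2: z-update.
Minimize 3*z^2 - 11*z + (3.0/2)*(-0.3321 - z + 0.7416)^2
FOC: (2*3 + 3.0)*z = 11 + 3.0*(-0.3321 + 0.7416)
z^{k+1} = 1.3587
Step 3: u-update.
u^{k+1} = 0.7416 - 0.3321 - 1.3587 = -0.9492
Step 4: Primal residual = |-0.3321 - 1.3587| = 1.6908


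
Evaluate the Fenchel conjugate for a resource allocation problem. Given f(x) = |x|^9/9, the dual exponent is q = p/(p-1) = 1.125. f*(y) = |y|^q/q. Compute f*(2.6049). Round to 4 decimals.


The conjugate exponent q satisfies 1/p + 1/q = 1.
p = 9, so q = 9/(9 - 1) = 1.125
|y|^q = 2.6049^1.125 = 2.9361
f*(2.6049) = 2.9361 / 1.125 = 2.6098


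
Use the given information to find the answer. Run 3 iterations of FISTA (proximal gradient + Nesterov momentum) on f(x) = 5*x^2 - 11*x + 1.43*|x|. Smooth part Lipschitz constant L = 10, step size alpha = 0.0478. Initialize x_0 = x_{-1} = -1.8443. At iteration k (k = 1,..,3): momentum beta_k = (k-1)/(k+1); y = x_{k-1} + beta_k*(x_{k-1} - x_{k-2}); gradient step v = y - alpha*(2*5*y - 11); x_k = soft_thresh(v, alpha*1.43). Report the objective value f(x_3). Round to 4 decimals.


FISTA on f(x) = 5*x^2 - 11*x + 1.43*|x|
L = 10, alpha = 0.0478
Iteration 1: beta = 0.0, y = -1.8443 + 0.0*(-1.8443 + 1.8443) = -1.8443
  grad(y) = -29.443, v = y - alpha*grad = -0.4369
  prox(v) = soft_thresh(-0.4369, 0.0684) = -0.3686
Iteration 2: beta = 0.3333, y = -0.3686 + 0.3333*(-0.3686 + 1.8443) = 0.1233
  grad(y) = -9.7666, v = y - alpha*grad = 0.5902
  prox(v) = soft_thresh(0.5902, 0.0684) = 0.5218
Iteration 3: beta = 0.5, y = 0.5218 + 0.5*(0.5218 + 0.3686) = 0.967
  grad(y) = -1.3297, v = y - alpha*grad = 1.0306
  prox(v) = soft_thresh(1.0306, 0.0684) = 0.9622
f(x_3) = 5*0.9622^2 - 11*0.9622 + 1.43*|0.9622| = -4.5791


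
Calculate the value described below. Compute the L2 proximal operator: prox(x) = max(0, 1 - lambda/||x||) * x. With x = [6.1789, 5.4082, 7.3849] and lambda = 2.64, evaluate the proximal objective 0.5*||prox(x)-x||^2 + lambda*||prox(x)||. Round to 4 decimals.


Step 1: Compute ||x||.
||x|| = 11.0437
Step 2: Compute scaling factor.
scale = max(0, 1 - 2.64/11.0437) = 0.761
Step 3: prox(x) = [4.7018, 4.1154, 5.6195]
||prox(x)|| = 8.4037
Step 4: Proximal objective.
0.5*||prox-x||^2 = 3.4848
lambda*||prox|| = 22.1858
Total = 25.6707


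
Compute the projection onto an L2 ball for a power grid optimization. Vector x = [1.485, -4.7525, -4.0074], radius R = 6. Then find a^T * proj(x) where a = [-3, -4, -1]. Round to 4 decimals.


Step 1: Compute ||x|| (intermediates to 6 decimals).
||x|| = sqrt(1.485^2 + (-4.7525)^2 + (-4.0074)^2) = 6.391458
Step 2: Project.
Since ||x|| > R, scale = R/||x|| = 6/6.391458 = 0.938753, proj(x) = scale * x
proj(x) = [1.394048, -4.461424, -3.761959]
Step 3: Dot product.
a^T * proj(x) = -3*1.394048 - 4*(-4.461424) - 1*(-3.761959) = 17.4255


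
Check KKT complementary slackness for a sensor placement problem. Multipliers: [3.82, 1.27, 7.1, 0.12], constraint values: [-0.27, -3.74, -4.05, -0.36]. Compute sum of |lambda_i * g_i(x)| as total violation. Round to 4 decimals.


KKT complementary slackness check:
lambda_1 * g_1 = 3.82 * -0.27 = -1.0314
lambda_2 * g_2 = 1.27 * -3.74 = -4.7498
lambda_3 * g_3 = 7.1 * -4.05 = -28.755
lambda_4 * g_4 = 0.12 * -0.36 = -0.0432
Total violation = 1.0314 + 4.7498 + 28.755 + 0.0432 = 34.5794


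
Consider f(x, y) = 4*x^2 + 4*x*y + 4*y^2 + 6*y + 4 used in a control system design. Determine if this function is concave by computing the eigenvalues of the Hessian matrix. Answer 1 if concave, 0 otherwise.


The Hessian of f(x,y) = 4*x^2 + 4*x*y + 4*y^2 + 6*y + 4 is:
H = [[8, 4], [4, 8]]
Trace = 8 + 8 = 16
Determinant = 8*8 - (4)^2 = 48
Discriminant = (16)^2 - 4*48 = 64.0
Eigenvalues: lambda_1 = 4.0, lambda_2 = 12.0
The function is not concave.

0


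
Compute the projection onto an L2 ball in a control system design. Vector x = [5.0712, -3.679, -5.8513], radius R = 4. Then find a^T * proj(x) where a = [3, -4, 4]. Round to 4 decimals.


Step 1: Compute ||x|| (intermediates to 6 decimals).
||x|| = sqrt(5.0712^2 + (-3.679)^2 + (-5.8513)^2) = 8.57262
Step 2: Project.
Since ||x|| > R, scale = R/||x|| = 4/8.57262 = 0.466602, proj(x) = scale * x
proj(x) = [2.366232, -1.716629, -2.730228]
Step 3: Dot product.
a^T * proj(x) = 3*2.366232 - 4*(-1.716629) + 4*(-2.730228) = 3.0443


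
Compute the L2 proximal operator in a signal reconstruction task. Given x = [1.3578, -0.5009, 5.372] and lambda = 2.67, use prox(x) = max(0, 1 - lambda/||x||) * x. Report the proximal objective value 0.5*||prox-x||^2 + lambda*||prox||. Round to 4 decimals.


Step 1: Compute ||x||.
||x|| = 5.5635
Step 2: Compute scaling factor.
scale = max(0, 1 - 2.67/5.5635) = 0.5201
Step 3: prox(x) = [0.7062, -0.2605, 2.7939]
||prox(x)|| = 2.8935
Step 4: Proximal objective.
0.5*||prox-x||^2 = 3.5645
lambda*||prox|| = 7.7256
Total = 11.2902


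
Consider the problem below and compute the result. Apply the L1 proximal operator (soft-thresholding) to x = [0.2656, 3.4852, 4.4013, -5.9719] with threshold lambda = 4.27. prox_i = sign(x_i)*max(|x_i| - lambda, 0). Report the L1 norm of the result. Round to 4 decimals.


Soft-thresholding with lambda = 4.27:
prox(0.2656) = sign(0.2656)*max(|0.2656| - 4.27, 0) = 0.0
prox(3.4852) = sign(3.4852)*max(|3.4852| - 4.27, 0) = 0.0
prox(4.4013) = sign(4.4013)*max(|4.4013| - 4.27, 0) = 0.1313
prox(-5.9719) = sign(-5.9719)*max(|-5.9719| - 4.27, 0) = -1.7019
prox(x) = [0.0, 0.0, 0.1313, -1.7019]
||prox(x)||_1 = 0.0 + 0.0 + 0.1313 + 1.7019 = 1.8332


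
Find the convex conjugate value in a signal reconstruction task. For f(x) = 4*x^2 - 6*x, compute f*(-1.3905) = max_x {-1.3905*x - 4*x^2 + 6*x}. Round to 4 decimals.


f*(y) = sup_x {y*x - a*x^2 - b*x} = sup_x {(y-b)*x - a*x^2}
FOC: (y - b) - 2a*x = 0 => x* = (y - b)/(2a)
x* = (-1.3905 + 6)/(2*4) = 0.5762
f*(-1.3905) = (y-b)^2/(4a) = (-1.3905 + 6)^2/(4*4)
= 21.2475/16 = 1.328


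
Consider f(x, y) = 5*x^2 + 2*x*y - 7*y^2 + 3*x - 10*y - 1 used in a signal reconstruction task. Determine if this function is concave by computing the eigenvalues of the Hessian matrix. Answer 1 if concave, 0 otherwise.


The Hessian of f(x,y) = 5*x^2 + 2*x*y - 7*y^2 + 3*x - 10*y - 1 is:
H = [[10, 2], [2, -14]]
Trace = 10 - 14 = -4
Determinant = 10*-14 - (2)^2 = -144
Discriminant = (-4)^2 - 4*-144 = 592.0
Eigenvalues: lambda_1 = -14.1655, lambda_2 = 10.1655
The function is not concave.

0


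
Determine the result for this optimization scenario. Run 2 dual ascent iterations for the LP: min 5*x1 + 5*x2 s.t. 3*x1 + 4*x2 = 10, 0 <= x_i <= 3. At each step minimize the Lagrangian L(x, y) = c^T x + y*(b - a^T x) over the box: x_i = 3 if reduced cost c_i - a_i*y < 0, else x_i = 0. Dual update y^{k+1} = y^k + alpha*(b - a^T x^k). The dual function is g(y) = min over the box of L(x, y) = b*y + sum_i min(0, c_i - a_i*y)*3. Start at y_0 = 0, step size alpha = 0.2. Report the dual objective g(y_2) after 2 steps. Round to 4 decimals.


Dual ascent for LP: min 5*x1 + 5*x2, 3*x1 + 4*x2 = 10, 0 <= x_i <= 3
Step 1: y^k = 0.0, reduced costs: (5.0, 5.0)
  x^k = (0.0, 0.0), subgradient = b - a^T x = 10.0
  y^{k+1} = 0.0 + 0.2*10.0 = 2.0
Step 2: y^k = 2.0, reduced costs: (-1.0, -3.0)
  x^k = (3.0, 3.0), subgradient = b - a^T x = -11.0
  y^{k+1} = 2.0 + 0.2*-11.0 = -0.2
Dual objective at y_2 = -0.2: reduced costs (5.6, 5.8), box minimizer x = (0.0, 0.0)
g(y_2) = b*y + (c1 - a1*y)*x1 + (c2 - a2*y)*x2 = 10*(-0.2) + 5.6*0.0 + 5.8*0.0 = -2.0 + 0.0 + 0.0 = -2.0
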